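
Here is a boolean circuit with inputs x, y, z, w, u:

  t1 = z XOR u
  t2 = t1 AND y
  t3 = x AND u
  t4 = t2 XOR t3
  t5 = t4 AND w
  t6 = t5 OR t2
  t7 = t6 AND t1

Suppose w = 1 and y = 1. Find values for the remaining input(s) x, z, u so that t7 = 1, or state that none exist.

t7 = t6 AND t1 must be 1, so both t6 = 1 and t1 = 1.
t6 = t5 OR t2 must be 1, so at least one of t5, t2 is 1.
Check with w = 1 and y = 1 and x=0, z=1, u=0:
t1 = z XOR u = 1 XOR 0 = 1
t2 = t1 AND y = 1 AND 1 = 1
t3 = x AND u = 0 AND 0 = 0
t4 = t2 XOR t3 = 1 XOR 0 = 1
t5 = t4 AND w = 1 AND 1 = 1
t6 = t5 OR t2 = 1 OR 1 = 1
t7 = t6 AND t1 = 1 AND 1 = 1
So t7 = 1.

x=0, z=1, u=0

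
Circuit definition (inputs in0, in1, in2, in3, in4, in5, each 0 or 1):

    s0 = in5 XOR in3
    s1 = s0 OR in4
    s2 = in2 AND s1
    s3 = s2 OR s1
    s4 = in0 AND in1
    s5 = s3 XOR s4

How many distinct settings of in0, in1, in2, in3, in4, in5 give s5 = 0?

s5 = s3 XOR s4 must be 0, so s3 and s4 are equal.
Enumerating the 64 input combinations, 24 give s5 = 0 and 40 give s5 = 1.

24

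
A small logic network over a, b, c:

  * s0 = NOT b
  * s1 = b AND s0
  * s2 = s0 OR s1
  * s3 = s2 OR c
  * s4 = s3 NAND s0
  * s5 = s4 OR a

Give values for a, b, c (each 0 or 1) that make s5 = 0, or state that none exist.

a=0, b=0, c=1

s5 = s4 OR a must be 0, so both s4 = 0 and a = 0.
s4 = s3 NAND s0 must be 0, so both s3 = 1 and s0 = 1.
Check with a=0, b=0, c=1:
s0 = NOT b = NOT 0 = 1
s1 = b AND s0 = 0 AND 1 = 0
s2 = s0 OR s1 = 1 OR 0 = 1
s3 = s2 OR c = 1 OR 1 = 1
s4 = s3 NAND s0 = 1 NAND 1 = 0
s5 = s4 OR a = 0 OR 0 = 0
So s5 = 0 as required.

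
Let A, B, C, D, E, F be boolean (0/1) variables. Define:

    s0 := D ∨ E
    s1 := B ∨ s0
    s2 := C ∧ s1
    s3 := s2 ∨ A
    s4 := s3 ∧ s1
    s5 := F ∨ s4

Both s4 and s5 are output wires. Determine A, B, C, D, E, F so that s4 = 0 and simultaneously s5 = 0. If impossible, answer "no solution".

Check with A=0, B=0, C=1, D=0, E=0, F=0:
s0 = D ∨ E = 0 ∨ 0 = 0
s1 = B ∨ s0 = 0 ∨ 0 = 0
s2 = C ∧ s1 = 1 ∧ 0 = 0
s3 = s2 ∨ A = 0 ∨ 0 = 0
s4 = s3 ∧ s1 = 0 ∧ 0 = 0
s5 = F ∨ s4 = 0 ∨ 0 = 0
So s4 = 0 and s5 = 0.

A=0, B=0, C=1, D=0, E=0, F=0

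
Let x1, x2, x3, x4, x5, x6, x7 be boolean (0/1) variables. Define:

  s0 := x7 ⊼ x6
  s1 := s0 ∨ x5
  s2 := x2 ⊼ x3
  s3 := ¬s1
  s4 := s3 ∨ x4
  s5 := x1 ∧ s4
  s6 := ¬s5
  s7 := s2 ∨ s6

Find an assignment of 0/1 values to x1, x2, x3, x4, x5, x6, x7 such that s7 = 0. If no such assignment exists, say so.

x1=1, x2=1, x3=1, x4=1, x5=1, x6=0, x7=1

Check with x1=1, x2=1, x3=1, x4=1, x5=1, x6=0, x7=1:
s0 = x7 ⊼ x6 = 1 ⊼ 0 = 1
s1 = s0 ∨ x5 = 1 ∨ 1 = 1
s2 = x2 ⊼ x3 = 1 ⊼ 1 = 0
s3 = ¬s1 = ¬1 = 0
s4 = s3 ∨ x4 = 0 ∨ 1 = 1
s5 = x1 ∧ s4 = 1 ∧ 1 = 1
s6 = ¬s5 = ¬1 = 0
s7 = s2 ∨ s6 = 0 ∨ 0 = 0
So s7 = 0 as required.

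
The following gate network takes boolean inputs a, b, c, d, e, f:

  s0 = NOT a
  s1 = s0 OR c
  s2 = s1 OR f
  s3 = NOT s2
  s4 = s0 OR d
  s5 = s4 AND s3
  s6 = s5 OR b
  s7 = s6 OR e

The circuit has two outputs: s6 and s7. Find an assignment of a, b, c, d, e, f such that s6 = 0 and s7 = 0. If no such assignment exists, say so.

Check with a=0, b=0, c=1, d=1, e=0, f=0:
s0 = NOT a = NOT 0 = 1
s1 = s0 OR c = 1 OR 1 = 1
s2 = s1 OR f = 1 OR 0 = 1
s3 = NOT s2 = NOT 1 = 0
s4 = s0 OR d = 1 OR 1 = 1
s5 = s4 AND s3 = 1 AND 0 = 0
s6 = s5 OR b = 0 OR 0 = 0
s7 = s6 OR e = 0 OR 0 = 0
So s6 = 0 and s7 = 0.

a=0, b=0, c=1, d=1, e=0, f=0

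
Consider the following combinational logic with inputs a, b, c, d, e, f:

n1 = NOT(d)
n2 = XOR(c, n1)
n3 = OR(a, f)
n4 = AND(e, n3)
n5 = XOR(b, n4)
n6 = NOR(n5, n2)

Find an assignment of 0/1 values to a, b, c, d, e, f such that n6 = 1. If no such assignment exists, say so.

Check with a=0 b=0 c=1 d=0 e=1 f=0:
n1 = NOT(d) = NOT 0 = 1
n2 = XOR(c, n1) = XOR(1, 1) = 0
n3 = OR(a, f) = OR(0, 0) = 0
n4 = AND(e, n3) = AND(1, 0) = 0
n5 = XOR(b, n4) = XOR(0, 0) = 0
n6 = NOR(n5, n2) = NOR(0, 0) = 1
So n6 = 1 as required.

a=0 b=0 c=1 d=0 e=1 f=0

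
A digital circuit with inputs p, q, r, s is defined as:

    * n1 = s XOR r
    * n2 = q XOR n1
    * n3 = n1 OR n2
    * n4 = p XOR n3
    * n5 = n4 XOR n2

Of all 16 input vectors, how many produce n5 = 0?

8

n5 = n4 XOR n2 must be 0, so n4 and n2 are equal.
Enumerating the 16 input combinations, 8 give n5 = 0 and 8 give n5 = 1.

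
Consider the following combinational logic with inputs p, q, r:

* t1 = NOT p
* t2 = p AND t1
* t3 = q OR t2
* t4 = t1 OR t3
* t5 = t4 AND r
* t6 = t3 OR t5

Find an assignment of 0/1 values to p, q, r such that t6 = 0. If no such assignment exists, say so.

t6 = t3 OR t5 must be 0, so both t3 = 0 and t5 = 0.
Check with p=1, q=0, r=1:
t1 = NOT p = NOT 1 = 0
t2 = p AND t1 = 1 AND 0 = 0
t3 = q OR t2 = 0 OR 0 = 0
t4 = t1 OR t3 = 0 OR 0 = 0
t5 = t4 AND r = 0 AND 1 = 0
t6 = t3 OR t5 = 0 OR 0 = 0
So t6 = 0 as required.

p=1, q=0, r=1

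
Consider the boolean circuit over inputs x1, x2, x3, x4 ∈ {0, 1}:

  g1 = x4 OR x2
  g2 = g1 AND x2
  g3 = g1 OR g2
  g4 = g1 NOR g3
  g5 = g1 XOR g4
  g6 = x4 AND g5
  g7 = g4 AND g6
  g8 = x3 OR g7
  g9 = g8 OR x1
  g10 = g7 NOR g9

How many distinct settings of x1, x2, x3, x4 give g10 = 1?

g10 = g7 NOR g9 must be 1, so both g7 = 0 and g9 = 0.
g7 = g4 AND g6 must be 0, so at least one of g4, g6 is 0.
g9 = g8 OR x1 must be 0, so both g8 = 0 and x1 = 0.
Satisfying assignments:
  x1=0, x2=0, x3=0, x4=0
  x1=0, x2=0, x3=0, x4=1
  x1=0, x2=1, x3=0, x4=0
  x1=0, x2=1, x3=0, x4=1

4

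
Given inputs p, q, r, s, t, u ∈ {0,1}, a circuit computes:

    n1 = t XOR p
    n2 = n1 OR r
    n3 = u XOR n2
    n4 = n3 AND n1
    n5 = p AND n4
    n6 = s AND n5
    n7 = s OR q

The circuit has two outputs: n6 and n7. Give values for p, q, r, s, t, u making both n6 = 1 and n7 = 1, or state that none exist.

Check with p=1 q=0 r=0 s=1 t=0 u=0:
n1 = t XOR p = 0 XOR 1 = 1
n2 = n1 OR r = 1 OR 0 = 1
n3 = u XOR n2 = 0 XOR 1 = 1
n4 = n3 AND n1 = 1 AND 1 = 1
n5 = p AND n4 = 1 AND 1 = 1
n6 = s AND n5 = 1 AND 1 = 1
n7 = s OR q = 1 OR 0 = 1
So n6 = 1 and n7 = 1.

p=1 q=0 r=0 s=1 t=0 u=0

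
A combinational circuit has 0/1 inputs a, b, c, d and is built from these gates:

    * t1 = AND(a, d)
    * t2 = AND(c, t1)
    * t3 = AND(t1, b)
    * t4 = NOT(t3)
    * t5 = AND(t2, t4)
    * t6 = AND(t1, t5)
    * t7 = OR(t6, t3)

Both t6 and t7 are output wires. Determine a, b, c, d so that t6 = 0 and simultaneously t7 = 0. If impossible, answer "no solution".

a=1, b=1, c=0, d=0

Check with a=1, b=1, c=0, d=0:
t1 = AND(a, d) = AND(1, 0) = 0
t2 = AND(c, t1) = AND(0, 0) = 0
t3 = AND(t1, b) = AND(0, 1) = 0
t4 = NOT(t3) = NOT 0 = 1
t5 = AND(t2, t4) = AND(0, 1) = 0
t6 = AND(t1, t5) = AND(0, 0) = 0
t7 = OR(t6, t3) = OR(0, 0) = 0
So t6 = 0 and t7 = 0.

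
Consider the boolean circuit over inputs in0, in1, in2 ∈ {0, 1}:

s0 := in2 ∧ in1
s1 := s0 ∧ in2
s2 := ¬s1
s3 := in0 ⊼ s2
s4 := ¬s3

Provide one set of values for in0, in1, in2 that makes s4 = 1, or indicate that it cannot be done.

in0=1, in1=0, in2=0

s4 = ¬s3 must be 1, so s3 = 0.
Check with in0=1, in1=0, in2=0:
s0 = in2 ∧ in1 = 0 ∧ 0 = 0
s1 = s0 ∧ in2 = 0 ∧ 0 = 0
s2 = ¬s1 = ¬0 = 1
s3 = in0 ⊼ s2 = 1 ⊼ 1 = 0
s4 = ¬s3 = ¬0 = 1
So s4 = 1 as required.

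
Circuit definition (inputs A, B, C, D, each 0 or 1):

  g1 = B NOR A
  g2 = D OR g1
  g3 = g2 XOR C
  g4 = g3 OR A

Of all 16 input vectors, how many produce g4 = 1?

g4 = g3 OR A must be 1, so at least one of g3, A is 1.
Enumerating the 16 input combinations, 12 give g4 = 1 and 4 give g4 = 0.

12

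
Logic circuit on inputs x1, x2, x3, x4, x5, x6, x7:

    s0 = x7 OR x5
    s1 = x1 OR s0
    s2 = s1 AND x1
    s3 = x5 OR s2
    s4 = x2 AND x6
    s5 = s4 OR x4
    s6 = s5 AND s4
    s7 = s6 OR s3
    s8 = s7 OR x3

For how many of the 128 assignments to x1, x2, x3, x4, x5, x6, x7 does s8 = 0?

s8 = s7 OR x3 must be 0, so both s7 = 0 and x3 = 0.
s7 = s6 OR s3 must be 0, so both s6 = 0 and s3 = 0.
Enumerating the 128 input combinations, 12 give s8 = 0 and 116 give s8 = 1.

12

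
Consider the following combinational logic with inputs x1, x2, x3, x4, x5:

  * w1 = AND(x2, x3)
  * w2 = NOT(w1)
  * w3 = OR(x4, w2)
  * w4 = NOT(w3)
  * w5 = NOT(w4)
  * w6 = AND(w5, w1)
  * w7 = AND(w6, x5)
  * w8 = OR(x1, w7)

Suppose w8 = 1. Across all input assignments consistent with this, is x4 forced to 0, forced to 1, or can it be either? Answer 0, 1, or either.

either

Both values of x4 occur among assignments with w8 = 1:
  x4=0: x1=1, x2=0, x3=0, x4=0, x5=0
  x4=1: x1=0, x2=1, x3=1, x4=1, x5=1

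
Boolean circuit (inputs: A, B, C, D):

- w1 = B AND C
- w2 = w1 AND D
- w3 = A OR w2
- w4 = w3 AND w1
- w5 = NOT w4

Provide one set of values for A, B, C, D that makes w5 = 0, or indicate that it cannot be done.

w5 = NOT w4 must be 0, so w4 = 1.
w4 = w3 AND w1 must be 1, so both w3 = 1 and w1 = 1.
w3 = A OR w2 must be 1, so at least one of A, w2 is 1.
Check with A=1, B=1, C=1, D=0:
w1 = B AND C = 1 AND 1 = 1
w2 = w1 AND D = 1 AND 0 = 0
w3 = A OR w2 = 1 OR 0 = 1
w4 = w3 AND w1 = 1 AND 1 = 1
w5 = NOT w4 = NOT 1 = 0
So w5 = 0 as required.

A=1, B=1, C=1, D=0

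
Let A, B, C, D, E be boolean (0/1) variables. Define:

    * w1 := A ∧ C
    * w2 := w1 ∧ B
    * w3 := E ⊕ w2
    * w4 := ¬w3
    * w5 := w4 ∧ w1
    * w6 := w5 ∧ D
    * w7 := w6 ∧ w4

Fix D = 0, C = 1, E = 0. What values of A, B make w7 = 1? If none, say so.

no solution exists

With D = 0, C = 1, E = 0 fixed, none of the 4 settings of A, B give w7 = 1.
For example, with A=0, B=0:
w1 = A ∧ C = 0 ∧ 1 = 0
w2 = w1 ∧ B = 0 ∧ 0 = 0
w3 = E ⊕ w2 = 0 ⊕ 0 = 0
w4 = ¬w3 = ¬0 = 1
w5 = w4 ∧ w1 = 1 ∧ 0 = 0
w6 = w5 ∧ D = 0 ∧ 0 = 0
w7 = w6 ∧ w4 = 0 ∧ 1 = 0
giving w7 = 0 ≠ 1.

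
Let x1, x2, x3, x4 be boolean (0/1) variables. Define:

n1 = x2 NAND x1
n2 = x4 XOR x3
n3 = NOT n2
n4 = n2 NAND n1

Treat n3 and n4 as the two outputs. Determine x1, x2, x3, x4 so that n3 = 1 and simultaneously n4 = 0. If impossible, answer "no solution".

no solution exists

Across all 16 input combinations, none give both n3 = 1 and n4 = 0.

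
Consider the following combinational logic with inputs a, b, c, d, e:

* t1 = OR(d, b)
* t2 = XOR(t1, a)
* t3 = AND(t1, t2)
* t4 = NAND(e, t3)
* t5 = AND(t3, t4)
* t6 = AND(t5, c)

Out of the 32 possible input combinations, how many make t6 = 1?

t6 = AND(t5, c) must be 1, so both t5 = 1 and c = 1.
Enumerating the 32 input combinations, 3 give t6 = 1 and 29 give t6 = 0.

3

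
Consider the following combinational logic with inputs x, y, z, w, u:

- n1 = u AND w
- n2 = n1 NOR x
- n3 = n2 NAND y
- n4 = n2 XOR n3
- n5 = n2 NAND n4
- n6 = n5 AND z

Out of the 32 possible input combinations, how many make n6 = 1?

13

n6 = n5 AND z must be 1, so both n5 = 1 and z = 1.
Enumerating the 32 input combinations, 13 give n6 = 1 and 19 give n6 = 0.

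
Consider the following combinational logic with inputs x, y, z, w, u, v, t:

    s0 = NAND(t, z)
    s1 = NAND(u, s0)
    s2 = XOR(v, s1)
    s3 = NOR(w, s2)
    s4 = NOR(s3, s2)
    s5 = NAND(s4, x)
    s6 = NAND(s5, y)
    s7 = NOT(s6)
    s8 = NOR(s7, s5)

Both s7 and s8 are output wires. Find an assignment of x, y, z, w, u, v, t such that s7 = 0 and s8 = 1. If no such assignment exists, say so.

x=1 y=1 z=1 w=1 u=1 v=1 t=1

Check with x=1 y=1 z=1 w=1 u=1 v=1 t=1:
s0 = NAND(t, z) = NAND(1, 1) = 0
s1 = NAND(u, s0) = NAND(1, 0) = 1
s2 = XOR(v, s1) = XOR(1, 1) = 0
s3 = NOR(w, s2) = NOR(1, 0) = 0
s4 = NOR(s3, s2) = NOR(0, 0) = 1
s5 = NAND(s4, x) = NAND(1, 1) = 0
s6 = NAND(s5, y) = NAND(0, 1) = 1
s7 = NOT(s6) = NOT 1 = 0
s8 = NOR(s7, s5) = NOR(0, 0) = 1
So s7 = 0 and s8 = 1.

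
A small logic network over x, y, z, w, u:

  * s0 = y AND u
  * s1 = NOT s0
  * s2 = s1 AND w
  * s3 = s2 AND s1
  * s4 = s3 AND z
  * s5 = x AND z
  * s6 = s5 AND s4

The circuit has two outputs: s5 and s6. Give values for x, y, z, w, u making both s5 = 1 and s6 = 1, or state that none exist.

x=1, y=1, z=1, w=1, u=0

Check with x=1, y=1, z=1, w=1, u=0:
s0 = y AND u = 1 AND 0 = 0
s1 = NOT s0 = NOT 0 = 1
s2 = s1 AND w = 1 AND 1 = 1
s3 = s2 AND s1 = 1 AND 1 = 1
s4 = s3 AND z = 1 AND 1 = 1
s5 = x AND z = 1 AND 1 = 1
s6 = s5 AND s4 = 1 AND 1 = 1
So s5 = 1 and s6 = 1.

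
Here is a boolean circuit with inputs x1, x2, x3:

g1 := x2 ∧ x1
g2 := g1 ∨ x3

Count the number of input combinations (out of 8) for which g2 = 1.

g2 = g1 ∨ x3 must be 1, so at least one of g1, x3 is 1.
Satisfying assignments:
  x1=0, x2=0, x3=1
  x1=0, x2=1, x3=1
  x1=1, x2=0, x3=1
  x1=1, x2=1, x3=0
  x1=1, x2=1, x3=1

5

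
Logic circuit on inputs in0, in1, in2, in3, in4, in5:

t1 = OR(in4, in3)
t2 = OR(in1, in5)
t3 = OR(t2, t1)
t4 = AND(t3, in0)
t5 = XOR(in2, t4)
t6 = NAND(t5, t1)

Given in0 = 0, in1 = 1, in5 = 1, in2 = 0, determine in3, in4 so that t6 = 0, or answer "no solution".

With in0 = 0, in1 = 1, in5 = 1, in2 = 0 fixed, none of the 4 settings of in3, in4 give t6 = 0.
For example, with in3=0, in4=0:
t1 = OR(in4, in3) = OR(0, 0) = 0
t2 = OR(in1, in5) = OR(1, 1) = 1
t3 = OR(t2, t1) = OR(1, 0) = 1
t4 = AND(t3, in0) = AND(1, 0) = 0
t5 = XOR(in2, t4) = XOR(0, 0) = 0
t6 = NAND(t5, t1) = NAND(0, 0) = 1
giving t6 = 1 ≠ 0.

no solution exists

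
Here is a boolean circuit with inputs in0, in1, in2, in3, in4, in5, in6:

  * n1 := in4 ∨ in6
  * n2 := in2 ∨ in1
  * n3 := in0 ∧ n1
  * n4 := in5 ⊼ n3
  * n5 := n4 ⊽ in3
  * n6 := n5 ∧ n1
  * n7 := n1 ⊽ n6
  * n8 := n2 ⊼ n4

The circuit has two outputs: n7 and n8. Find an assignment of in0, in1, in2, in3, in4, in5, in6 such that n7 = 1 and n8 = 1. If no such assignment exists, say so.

in0=1 in1=0 in2=0 in3=1 in4=0 in5=1 in6=0

Check with in0=1 in1=0 in2=0 in3=1 in4=0 in5=1 in6=0:
n1 = in4 ∨ in6 = 0 ∨ 0 = 0
n2 = in2 ∨ in1 = 0 ∨ 0 = 0
n3 = in0 ∧ n1 = 1 ∧ 0 = 0
n4 = in5 ⊼ n3 = 1 ⊼ 0 = 1
n5 = n4 ⊽ in3 = 1 ⊽ 1 = 0
n6 = n5 ∧ n1 = 0 ∧ 0 = 0
n7 = n1 ⊽ n6 = 0 ⊽ 0 = 1
n8 = n2 ⊼ n4 = 0 ⊼ 1 = 1
So n7 = 1 and n8 = 1.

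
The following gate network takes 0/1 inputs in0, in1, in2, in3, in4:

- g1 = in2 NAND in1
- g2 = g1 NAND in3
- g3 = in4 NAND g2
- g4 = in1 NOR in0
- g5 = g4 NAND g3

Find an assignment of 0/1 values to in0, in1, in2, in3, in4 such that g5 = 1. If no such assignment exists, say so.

in0=1 in1=0 in2=0 in3=0 in4=0

Check with in0=1 in1=0 in2=0 in3=0 in4=0:
g1 = in2 NAND in1 = 0 NAND 0 = 1
g2 = g1 NAND in3 = 1 NAND 0 = 1
g3 = in4 NAND g2 = 0 NAND 1 = 1
g4 = in1 NOR in0 = 0 NOR 1 = 0
g5 = g4 NAND g3 = 0 NAND 1 = 1
So g5 = 1 as required.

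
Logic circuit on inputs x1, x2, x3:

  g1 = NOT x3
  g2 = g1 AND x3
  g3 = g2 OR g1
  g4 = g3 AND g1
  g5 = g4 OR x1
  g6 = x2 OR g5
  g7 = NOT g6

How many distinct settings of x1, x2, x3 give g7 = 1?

g7 = NOT g6 must be 1, so g6 = 0.
g6 = x2 OR g5 must be 0, so both x2 = 0 and g5 = 0.
Satisfying assignments:
  x1=0, x2=0, x3=1

1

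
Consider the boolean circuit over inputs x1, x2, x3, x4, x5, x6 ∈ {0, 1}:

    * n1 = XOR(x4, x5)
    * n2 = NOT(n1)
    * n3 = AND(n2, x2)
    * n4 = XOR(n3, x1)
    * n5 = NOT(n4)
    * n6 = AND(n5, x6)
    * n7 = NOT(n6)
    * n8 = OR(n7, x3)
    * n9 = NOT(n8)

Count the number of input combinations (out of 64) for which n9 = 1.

8

n9 = NOT(n8) must be 1, so n8 = 0.
n8 = OR(n7, x3) must be 0, so both n7 = 0 and x3 = 0.
n7 = NOT(n6) must be 0, so n6 = 1.
Enumerating the 64 input combinations, 8 give n9 = 1 and 56 give n9 = 0.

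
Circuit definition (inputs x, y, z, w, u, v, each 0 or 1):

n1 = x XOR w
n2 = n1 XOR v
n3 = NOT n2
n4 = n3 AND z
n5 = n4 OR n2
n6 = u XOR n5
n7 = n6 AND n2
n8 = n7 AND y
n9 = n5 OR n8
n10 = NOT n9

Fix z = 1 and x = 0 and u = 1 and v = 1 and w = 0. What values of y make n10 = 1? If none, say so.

no solution exists

With z = 1 and x = 0 and u = 1 and v = 1 and w = 0 fixed, none of the 2 settings of y give n10 = 1.
For example, with y=1:
n1 = x XOR w = 0 XOR 0 = 0
n2 = n1 XOR v = 0 XOR 1 = 1
n3 = NOT n2 = NOT 1 = 0
n4 = n3 AND z = 0 AND 1 = 0
n5 = n4 OR n2 = 0 OR 1 = 1
n6 = u XOR n5 = 1 XOR 1 = 0
n7 = n6 AND n2 = 0 AND 1 = 0
n8 = n7 AND y = 0 AND 1 = 0
n9 = n5 OR n8 = 1 OR 0 = 1
n10 = NOT n9 = NOT 1 = 0
giving n10 = 0 ≠ 1.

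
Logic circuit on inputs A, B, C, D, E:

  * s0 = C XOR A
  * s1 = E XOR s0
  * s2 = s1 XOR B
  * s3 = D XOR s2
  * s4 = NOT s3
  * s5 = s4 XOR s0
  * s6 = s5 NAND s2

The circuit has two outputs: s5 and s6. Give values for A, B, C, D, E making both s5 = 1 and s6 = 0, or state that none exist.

A=1 B=0 C=0 D=0 E=0

Check with A=1 B=0 C=0 D=0 E=0:
s0 = C XOR A = 0 XOR 1 = 1
s1 = E XOR s0 = 0 XOR 1 = 1
s2 = s1 XOR B = 1 XOR 0 = 1
s3 = D XOR s2 = 0 XOR 1 = 1
s4 = NOT s3 = NOT 1 = 0
s5 = s4 XOR s0 = 0 XOR 1 = 1
s6 = s5 NAND s2 = 1 NAND 1 = 0
So s5 = 1 and s6 = 0.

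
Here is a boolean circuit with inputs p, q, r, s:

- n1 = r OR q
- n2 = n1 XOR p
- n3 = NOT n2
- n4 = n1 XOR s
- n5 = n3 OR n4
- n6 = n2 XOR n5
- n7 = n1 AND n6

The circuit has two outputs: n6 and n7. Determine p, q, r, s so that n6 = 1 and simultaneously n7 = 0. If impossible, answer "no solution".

p=1, q=0, r=0, s=0

Check with p=1, q=0, r=0, s=0:
n1 = r OR q = 0 OR 0 = 0
n2 = n1 XOR p = 0 XOR 1 = 1
n3 = NOT n2 = NOT 1 = 0
n4 = n1 XOR s = 0 XOR 0 = 0
n5 = n3 OR n4 = 0 OR 0 = 0
n6 = n2 XOR n5 = 1 XOR 0 = 1
n7 = n1 AND n6 = 0 AND 1 = 0
So n6 = 1 and n7 = 0.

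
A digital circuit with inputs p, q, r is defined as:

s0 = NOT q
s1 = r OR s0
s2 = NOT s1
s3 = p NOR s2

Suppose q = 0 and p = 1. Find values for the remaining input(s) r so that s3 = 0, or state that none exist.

s3 = p NOR s2 must be 0, so at least one of p, s2 is 1.
Check with q = 0 and p = 1 and r=1:
s0 = NOT q = NOT 0 = 1
s1 = r OR s0 = 1 OR 1 = 1
s2 = NOT s1 = NOT 1 = 0
s3 = p NOR s2 = 1 NOR 0 = 0
So s3 = 0.

r=1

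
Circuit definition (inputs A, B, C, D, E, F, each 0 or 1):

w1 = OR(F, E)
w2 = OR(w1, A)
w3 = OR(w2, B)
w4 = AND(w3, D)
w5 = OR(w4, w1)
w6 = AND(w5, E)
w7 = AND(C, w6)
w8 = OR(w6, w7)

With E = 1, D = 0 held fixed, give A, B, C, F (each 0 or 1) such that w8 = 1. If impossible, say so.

w8 = OR(w6, w7) must be 1, so at least one of w6, w7 is 1.
Check with E = 1, D = 0 and A=0, B=0, C=1, F=0:
w1 = OR(F, E) = OR(0, 1) = 1
w2 = OR(w1, A) = OR(1, 0) = 1
w3 = OR(w2, B) = OR(1, 0) = 1
w4 = AND(w3, D) = AND(1, 0) = 0
w5 = OR(w4, w1) = OR(0, 1) = 1
w6 = AND(w5, E) = AND(1, 1) = 1
w7 = AND(C, w6) = AND(1, 1) = 1
w8 = OR(w6, w7) = OR(1, 1) = 1
So w8 = 1.

A=0, B=0, C=1, F=0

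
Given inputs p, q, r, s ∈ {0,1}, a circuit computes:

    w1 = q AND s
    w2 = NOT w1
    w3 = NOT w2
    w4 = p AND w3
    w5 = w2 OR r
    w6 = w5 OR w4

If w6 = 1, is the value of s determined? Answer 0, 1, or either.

Both values of s occur among assignments with w6 = 1:
  s=0: p=0, q=0, r=0, s=0
  s=1: p=0, q=0, r=0, s=1

either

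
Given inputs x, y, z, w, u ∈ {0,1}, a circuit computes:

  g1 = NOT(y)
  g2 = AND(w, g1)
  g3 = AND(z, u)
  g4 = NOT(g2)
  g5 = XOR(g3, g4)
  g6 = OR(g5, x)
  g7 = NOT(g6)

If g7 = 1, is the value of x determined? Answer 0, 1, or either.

0

g7 = NOT(g6) must be 1, so g6 = 0.
Every assignment with g7 = 1 has x = 0; there are 6 such assignment(s).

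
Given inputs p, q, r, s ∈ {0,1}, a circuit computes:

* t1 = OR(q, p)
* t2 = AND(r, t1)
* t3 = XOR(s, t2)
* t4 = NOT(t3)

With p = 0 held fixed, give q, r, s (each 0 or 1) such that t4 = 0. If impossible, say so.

t4 = NOT(t3) must be 0, so t3 = 1.
Check with p = 0 and q=0, r=1, s=1:
t1 = OR(q, p) = OR(0, 0) = 0
t2 = AND(r, t1) = AND(1, 0) = 0
t3 = XOR(s, t2) = XOR(1, 0) = 1
t4 = NOT(t3) = NOT 1 = 0
So t4 = 0.

q=0, r=1, s=1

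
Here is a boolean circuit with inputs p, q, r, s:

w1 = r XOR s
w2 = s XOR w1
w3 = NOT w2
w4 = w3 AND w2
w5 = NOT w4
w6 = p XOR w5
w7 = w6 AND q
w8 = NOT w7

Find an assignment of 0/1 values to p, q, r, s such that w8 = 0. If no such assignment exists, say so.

w8 = NOT w7 must be 0, so w7 = 1.
w7 = w6 AND q must be 1, so both w6 = 1 and q = 1.
Check with p=0, q=1, r=0, s=0:
w1 = r XOR s = 0 XOR 0 = 0
w2 = s XOR w1 = 0 XOR 0 = 0
w3 = NOT w2 = NOT 0 = 1
w4 = w3 AND w2 = 1 AND 0 = 0
w5 = NOT w4 = NOT 0 = 1
w6 = p XOR w5 = 0 XOR 1 = 1
w7 = w6 AND q = 1 AND 1 = 1
w8 = NOT w7 = NOT 1 = 0
So w8 = 0 as required.

p=0, q=1, r=0, s=0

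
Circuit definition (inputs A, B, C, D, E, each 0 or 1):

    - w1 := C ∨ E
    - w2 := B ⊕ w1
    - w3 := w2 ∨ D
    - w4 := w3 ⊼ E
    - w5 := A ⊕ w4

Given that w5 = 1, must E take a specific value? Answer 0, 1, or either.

either

Both values of E occur among assignments with w5 = 1:
  E=0: A=0, B=0, C=0, D=0, E=0
  E=1: A=0, B=1, C=0, D=0, E=1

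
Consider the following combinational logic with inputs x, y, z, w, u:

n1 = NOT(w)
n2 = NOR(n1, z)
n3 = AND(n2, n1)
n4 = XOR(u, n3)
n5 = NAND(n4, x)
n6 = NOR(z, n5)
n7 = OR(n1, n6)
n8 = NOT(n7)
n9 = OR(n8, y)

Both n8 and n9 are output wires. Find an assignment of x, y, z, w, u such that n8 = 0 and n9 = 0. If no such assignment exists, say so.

x=1 y=0 z=0 w=0 u=1

Check with x=1 y=0 z=0 w=0 u=1:
n1 = NOT(w) = NOT 0 = 1
n2 = NOR(n1, z) = NOR(1, 0) = 0
n3 = AND(n2, n1) = AND(0, 1) = 0
n4 = XOR(u, n3) = XOR(1, 0) = 1
n5 = NAND(n4, x) = NAND(1, 1) = 0
n6 = NOR(z, n5) = NOR(0, 0) = 1
n7 = OR(n1, n6) = OR(1, 1) = 1
n8 = NOT(n7) = NOT 1 = 0
n9 = OR(n8, y) = OR(0, 0) = 0
So n8 = 0 and n9 = 0.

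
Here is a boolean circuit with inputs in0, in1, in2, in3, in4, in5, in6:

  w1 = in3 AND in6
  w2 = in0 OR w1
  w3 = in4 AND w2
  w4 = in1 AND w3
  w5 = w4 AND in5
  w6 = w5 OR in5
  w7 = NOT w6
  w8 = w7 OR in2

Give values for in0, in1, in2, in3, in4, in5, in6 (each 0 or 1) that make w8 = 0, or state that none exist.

w8 = w7 OR in2 must be 0, so both w7 = 0 and in2 = 0.
w7 = NOT w6 must be 0, so w6 = 1.
Check with in0=1, in1=1, in2=0, in3=0, in4=1, in5=1, in6=1:
w1 = in3 AND in6 = 0 AND 1 = 0
w2 = in0 OR w1 = 1 OR 0 = 1
w3 = in4 AND w2 = 1 AND 1 = 1
w4 = in1 AND w3 = 1 AND 1 = 1
w5 = w4 AND in5 = 1 AND 1 = 1
w6 = w5 OR in5 = 1 OR 1 = 1
w7 = NOT w6 = NOT 1 = 0
w8 = w7 OR in2 = 0 OR 0 = 0
So w8 = 0 as required.

in0=1, in1=1, in2=0, in3=0, in4=1, in5=1, in6=1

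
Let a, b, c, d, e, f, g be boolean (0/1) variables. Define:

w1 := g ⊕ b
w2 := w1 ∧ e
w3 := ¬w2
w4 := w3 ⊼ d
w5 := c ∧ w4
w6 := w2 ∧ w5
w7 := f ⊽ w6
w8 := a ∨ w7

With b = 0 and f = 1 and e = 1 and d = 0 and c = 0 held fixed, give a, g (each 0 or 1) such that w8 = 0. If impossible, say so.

a=0 g=1

w8 = a ∨ w7 must be 0, so both a = 0 and w7 = 0.
w7 = f ⊽ w6 must be 0, so at least one of f, w6 is 1.
Check with b = 0 and f = 1 and e = 1 and d = 0 and c = 0 and a=0, g=1:
w1 = g ⊕ b = 1 ⊕ 0 = 1
w2 = w1 ∧ e = 1 ∧ 1 = 1
w3 = ¬w2 = ¬1 = 0
w4 = w3 ⊼ d = 0 ⊼ 0 = 1
w5 = c ∧ w4 = 0 ∧ 1 = 0
w6 = w2 ∧ w5 = 1 ∧ 0 = 0
w7 = f ⊽ w6 = 1 ⊽ 0 = 0
w8 = a ∨ w7 = 0 ∨ 0 = 0
So w8 = 0.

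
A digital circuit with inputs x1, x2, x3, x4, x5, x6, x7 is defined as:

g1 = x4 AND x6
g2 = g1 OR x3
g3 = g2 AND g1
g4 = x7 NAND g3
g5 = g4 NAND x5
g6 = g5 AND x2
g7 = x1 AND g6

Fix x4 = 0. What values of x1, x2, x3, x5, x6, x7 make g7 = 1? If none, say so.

Check with x4 = 0 and x1=1, x2=1, x3=0, x5=0, x6=0, x7=0:
g1 = x4 AND x6 = 0 AND 0 = 0
g2 = g1 OR x3 = 0 OR 0 = 0
g3 = g2 AND g1 = 0 AND 0 = 0
g4 = x7 NAND g3 = 0 NAND 0 = 1
g5 = g4 NAND x5 = 1 NAND 0 = 1
g6 = g5 AND x2 = 1 AND 1 = 1
g7 = x1 AND g6 = 1 AND 1 = 1
So g7 = 1.

x1=1, x2=1, x3=0, x5=0, x6=0, x7=0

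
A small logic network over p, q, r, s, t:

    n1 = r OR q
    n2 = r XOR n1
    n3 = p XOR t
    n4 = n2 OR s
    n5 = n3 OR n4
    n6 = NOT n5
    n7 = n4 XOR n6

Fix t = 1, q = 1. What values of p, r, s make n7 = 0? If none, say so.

n7 = n4 XOR n6 must be 0, so n4 and n6 are equal.
Check with t = 1, q = 1 and p=0, r=1, s=0:
n1 = r OR q = 1 OR 1 = 1
n2 = r XOR n1 = 1 XOR 1 = 0
n3 = p XOR t = 0 XOR 1 = 1
n4 = n2 OR s = 0 OR 0 = 0
n5 = n3 OR n4 = 1 OR 0 = 1
n6 = NOT n5 = NOT 1 = 0
n7 = n4 XOR n6 = 0 XOR 0 = 0
So n7 = 0.

p=0, r=1, s=0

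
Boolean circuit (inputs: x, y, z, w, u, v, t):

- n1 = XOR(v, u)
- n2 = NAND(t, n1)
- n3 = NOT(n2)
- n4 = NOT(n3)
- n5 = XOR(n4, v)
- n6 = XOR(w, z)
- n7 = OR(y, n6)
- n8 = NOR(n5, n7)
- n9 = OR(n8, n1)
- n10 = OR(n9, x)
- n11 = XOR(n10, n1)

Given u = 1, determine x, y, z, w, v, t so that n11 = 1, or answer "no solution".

x=1, y=0, z=1, w=0, v=1, t=1

n11 = XOR(n10, n1) must be 1, so n10 and n1 differ.
Check with u = 1 and x=1, y=0, z=1, w=0, v=1, t=1:
n1 = XOR(v, u) = XOR(1, 1) = 0
n2 = NAND(t, n1) = NAND(1, 0) = 1
n3 = NOT(n2) = NOT 1 = 0
n4 = NOT(n3) = NOT 0 = 1
n5 = XOR(n4, v) = XOR(1, 1) = 0
n6 = XOR(w, z) = XOR(0, 1) = 1
n7 = OR(y, n6) = OR(0, 1) = 1
n8 = NOR(n5, n7) = NOR(0, 1) = 0
n9 = OR(n8, n1) = OR(0, 0) = 0
n10 = OR(n9, x) = OR(0, 1) = 1
n11 = XOR(n10, n1) = XOR(1, 0) = 1
So n11 = 1.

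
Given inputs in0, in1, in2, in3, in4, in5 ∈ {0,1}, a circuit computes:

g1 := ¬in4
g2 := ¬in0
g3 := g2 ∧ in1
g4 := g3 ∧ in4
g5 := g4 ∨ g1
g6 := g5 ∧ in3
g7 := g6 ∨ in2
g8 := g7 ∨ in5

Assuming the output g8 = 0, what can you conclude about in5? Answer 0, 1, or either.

g8 = g7 ∨ in5 must be 0, so both g7 = 0 and in5 = 0.
g7 = g6 ∨ in2 must be 0, so both g6 = 0 and in2 = 0.
g6 = g5 ∧ in3 must be 0, so at least one of g5, in3 is 0.
Every assignment with g8 = 0 has in5 = 0; there are 11 such assignment(s).

0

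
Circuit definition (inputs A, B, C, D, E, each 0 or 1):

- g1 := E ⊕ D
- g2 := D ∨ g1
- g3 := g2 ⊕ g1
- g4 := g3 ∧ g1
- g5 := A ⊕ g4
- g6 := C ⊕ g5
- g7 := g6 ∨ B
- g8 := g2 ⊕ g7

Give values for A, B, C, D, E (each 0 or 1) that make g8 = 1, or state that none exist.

Check with A=1, B=0, C=1, D=1, E=0:
g1 = E ⊕ D = 0 ⊕ 1 = 1
g2 = D ∨ g1 = 1 ∨ 1 = 1
g3 = g2 ⊕ g1 = 1 ⊕ 1 = 0
g4 = g3 ∧ g1 = 0 ∧ 1 = 0
g5 = A ⊕ g4 = 1 ⊕ 0 = 1
g6 = C ⊕ g5 = 1 ⊕ 1 = 0
g7 = g6 ∨ B = 0 ∨ 0 = 0
g8 = g2 ⊕ g7 = 1 ⊕ 0 = 1
So g8 = 1 as required.

A=1, B=0, C=1, D=1, E=0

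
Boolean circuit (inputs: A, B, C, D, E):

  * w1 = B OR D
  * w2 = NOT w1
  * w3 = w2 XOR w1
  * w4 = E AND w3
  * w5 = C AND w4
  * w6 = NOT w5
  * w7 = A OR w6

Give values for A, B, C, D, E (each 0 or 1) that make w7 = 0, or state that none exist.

w7 = A OR w6 must be 0, so both A = 0 and w6 = 0.
Check with A=0, B=0, C=1, D=1, E=1:
w1 = B OR D = 0 OR 1 = 1
w2 = NOT w1 = NOT 1 = 0
w3 = w2 XOR w1 = 0 XOR 1 = 1
w4 = E AND w3 = 1 AND 1 = 1
w5 = C AND w4 = 1 AND 1 = 1
w6 = NOT w5 = NOT 1 = 0
w7 = A OR w6 = 0 OR 0 = 0
So w7 = 0 as required.

A=0, B=0, C=1, D=1, E=1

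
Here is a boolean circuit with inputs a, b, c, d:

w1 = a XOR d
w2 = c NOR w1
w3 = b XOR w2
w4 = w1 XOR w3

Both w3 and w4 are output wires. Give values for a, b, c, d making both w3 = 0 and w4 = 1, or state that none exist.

a=0, b=0, c=1, d=1

Check with a=0, b=0, c=1, d=1:
w1 = a XOR d = 0 XOR 1 = 1
w2 = c NOR w1 = 1 NOR 1 = 0
w3 = b XOR w2 = 0 XOR 0 = 0
w4 = w1 XOR w3 = 1 XOR 0 = 1
So w3 = 0 and w4 = 1.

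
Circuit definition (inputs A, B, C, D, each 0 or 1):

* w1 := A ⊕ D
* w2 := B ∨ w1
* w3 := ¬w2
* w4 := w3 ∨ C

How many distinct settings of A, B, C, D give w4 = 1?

10

w4 = w3 ∨ C must be 1, so at least one of w3, C is 1.
Enumerating the 16 input combinations, 10 give w4 = 1 and 6 give w4 = 0.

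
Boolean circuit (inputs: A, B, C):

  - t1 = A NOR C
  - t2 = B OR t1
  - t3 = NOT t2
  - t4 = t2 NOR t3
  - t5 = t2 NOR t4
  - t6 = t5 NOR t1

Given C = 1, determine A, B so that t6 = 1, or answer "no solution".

A=0, B=1

Check with C = 1 and A=0, B=1:
t1 = A NOR C = 0 NOR 1 = 0
t2 = B OR t1 = 1 OR 0 = 1
t3 = NOT t2 = NOT 1 = 0
t4 = t2 NOR t3 = 1 NOR 0 = 0
t5 = t2 NOR t4 = 1 NOR 0 = 0
t6 = t5 NOR t1 = 0 NOR 0 = 1
So t6 = 1.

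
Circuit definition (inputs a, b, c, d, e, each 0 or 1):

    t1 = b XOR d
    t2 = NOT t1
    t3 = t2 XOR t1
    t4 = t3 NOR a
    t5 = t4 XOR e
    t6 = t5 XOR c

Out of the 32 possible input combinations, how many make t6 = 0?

t6 = t5 XOR c must be 0, so t5 and c are equal.
Enumerating the 32 input combinations, 16 give t6 = 0 and 16 give t6 = 1.

16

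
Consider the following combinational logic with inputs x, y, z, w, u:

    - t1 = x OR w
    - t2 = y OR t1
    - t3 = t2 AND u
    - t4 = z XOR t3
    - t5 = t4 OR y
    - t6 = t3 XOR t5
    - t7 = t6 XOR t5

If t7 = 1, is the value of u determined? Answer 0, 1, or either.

1

t7 = t6 XOR t5 must be 1, so t6 and t5 differ.
Every assignment with t7 = 1 has u = 1; there are 14 such assignment(s).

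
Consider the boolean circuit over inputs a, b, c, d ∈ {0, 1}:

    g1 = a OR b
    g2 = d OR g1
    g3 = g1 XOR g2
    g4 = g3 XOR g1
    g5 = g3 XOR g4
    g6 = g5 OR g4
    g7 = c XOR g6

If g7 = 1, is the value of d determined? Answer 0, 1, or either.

Both values of d occur among assignments with g7 = 1:
  d=0: a=0, b=0, c=1, d=0
  d=1: a=0, b=0, c=0, d=1

either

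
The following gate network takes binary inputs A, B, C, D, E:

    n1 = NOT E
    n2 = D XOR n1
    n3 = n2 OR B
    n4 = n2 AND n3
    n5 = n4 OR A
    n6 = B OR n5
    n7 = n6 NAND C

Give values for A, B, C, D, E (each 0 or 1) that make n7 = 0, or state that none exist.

A=1 B=0 C=1 D=0 E=1

n7 = n6 NAND C must be 0, so both n6 = 1 and C = 1.
Check with A=1 B=0 C=1 D=0 E=1:
n1 = NOT E = NOT 1 = 0
n2 = D XOR n1 = 0 XOR 0 = 0
n3 = n2 OR B = 0 OR 0 = 0
n4 = n2 AND n3 = 0 AND 0 = 0
n5 = n4 OR A = 0 OR 1 = 1
n6 = B OR n5 = 0 OR 1 = 1
n7 = n6 NAND C = 1 NAND 1 = 0
So n7 = 0 as required.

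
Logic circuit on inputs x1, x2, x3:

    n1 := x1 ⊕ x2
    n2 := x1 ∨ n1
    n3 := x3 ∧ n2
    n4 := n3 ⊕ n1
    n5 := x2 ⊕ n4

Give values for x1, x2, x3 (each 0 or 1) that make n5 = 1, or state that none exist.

x1=1, x2=0, x3=0

Check with x1=1, x2=0, x3=0:
n1 = x1 ⊕ x2 = 1 ⊕ 0 = 1
n2 = x1 ∨ n1 = 1 ∨ 1 = 1
n3 = x3 ∧ n2 = 0 ∧ 1 = 0
n4 = n3 ⊕ n1 = 0 ⊕ 1 = 1
n5 = x2 ⊕ n4 = 0 ⊕ 1 = 1
So n5 = 1 as required.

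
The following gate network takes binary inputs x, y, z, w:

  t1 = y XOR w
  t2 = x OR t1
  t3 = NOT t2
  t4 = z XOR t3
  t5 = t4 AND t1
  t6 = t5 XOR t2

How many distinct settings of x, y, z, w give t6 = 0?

8

t6 = t5 XOR t2 must be 0, so t5 and t2 are equal.
Enumerating the 16 input combinations, 8 give t6 = 0 and 8 give t6 = 1.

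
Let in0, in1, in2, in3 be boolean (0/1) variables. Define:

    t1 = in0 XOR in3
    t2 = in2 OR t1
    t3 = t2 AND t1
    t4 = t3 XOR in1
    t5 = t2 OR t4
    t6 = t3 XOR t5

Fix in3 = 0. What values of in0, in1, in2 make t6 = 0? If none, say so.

Check with in3 = 0 and in0=1, in1=0, in2=1:
t1 = in0 XOR in3 = 1 XOR 0 = 1
t2 = in2 OR t1 = 1 OR 1 = 1
t3 = t2 AND t1 = 1 AND 1 = 1
t4 = t3 XOR in1 = 1 XOR 0 = 1
t5 = t2 OR t4 = 1 OR 1 = 1
t6 = t3 XOR t5 = 1 XOR 1 = 0
So t6 = 0.

in0=1, in1=0, in2=1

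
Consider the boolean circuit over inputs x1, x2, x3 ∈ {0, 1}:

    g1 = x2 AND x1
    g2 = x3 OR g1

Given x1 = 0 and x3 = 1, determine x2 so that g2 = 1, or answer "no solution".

x2=0

Check with x1 = 0 and x3 = 1 and x2=0:
g1 = x2 AND x1 = 0 AND 0 = 0
g2 = x3 OR g1 = 1 OR 0 = 1
So g2 = 1.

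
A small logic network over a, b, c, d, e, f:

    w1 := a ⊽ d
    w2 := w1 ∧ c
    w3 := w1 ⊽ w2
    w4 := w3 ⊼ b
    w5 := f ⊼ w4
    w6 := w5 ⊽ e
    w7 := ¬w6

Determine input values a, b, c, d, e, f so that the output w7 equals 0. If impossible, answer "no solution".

a=0, b=1, c=1, d=0, e=0, f=1

w7 = ¬w6 must be 0, so w6 = 1.
w6 = w5 ⊽ e must be 1, so both w5 = 0 and e = 0.
w5 = f ⊼ w4 must be 0, so both f = 1 and w4 = 1.
Check with a=0, b=1, c=1, d=0, e=0, f=1:
w1 = a ⊽ d = 0 ⊽ 0 = 1
w2 = w1 ∧ c = 1 ∧ 1 = 1
w3 = w1 ⊽ w2 = 1 ⊽ 1 = 0
w4 = w3 ⊼ b = 0 ⊼ 1 = 1
w5 = f ⊼ w4 = 1 ⊼ 1 = 0
w6 = w5 ⊽ e = 0 ⊽ 0 = 1
w7 = ¬w6 = ¬1 = 0
So w7 = 0 as required.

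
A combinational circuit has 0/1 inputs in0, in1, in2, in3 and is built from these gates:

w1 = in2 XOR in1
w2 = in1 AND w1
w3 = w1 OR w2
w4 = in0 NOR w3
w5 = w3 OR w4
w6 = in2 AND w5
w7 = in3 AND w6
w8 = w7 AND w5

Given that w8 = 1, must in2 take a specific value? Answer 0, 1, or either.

1

w8 = w7 AND w5 must be 1, so both w7 = 1 and w5 = 1.
w7 = in3 AND w6 must be 1, so both in3 = 1 and w6 = 1.
Every assignment with w8 = 1 has in2 = 1; there are 3 such assignment(s).
  in0=0, in1=0, in2=1, in3=1
  in0=0, in1=1, in2=1, in3=1
  in0=1, in1=0, in2=1, in3=1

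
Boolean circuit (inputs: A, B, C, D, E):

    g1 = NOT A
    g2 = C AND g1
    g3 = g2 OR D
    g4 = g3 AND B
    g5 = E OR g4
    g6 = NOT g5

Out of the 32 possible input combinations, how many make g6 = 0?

21

g6 = NOT g5 must be 0, so g5 = 1.
g5 = E OR g4 must be 1, so at least one of E, g4 is 1.
Enumerating the 32 input combinations, 21 give g6 = 0 and 11 give g6 = 1.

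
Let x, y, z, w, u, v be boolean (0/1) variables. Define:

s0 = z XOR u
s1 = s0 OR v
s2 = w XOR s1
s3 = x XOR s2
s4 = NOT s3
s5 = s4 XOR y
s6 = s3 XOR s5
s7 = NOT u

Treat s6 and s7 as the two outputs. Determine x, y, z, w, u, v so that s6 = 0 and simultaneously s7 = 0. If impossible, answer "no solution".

Check with x=1, y=1, z=0, w=1, u=1, v=0:
s0 = z XOR u = 0 XOR 1 = 1
s1 = s0 OR v = 1 OR 0 = 1
s2 = w XOR s1 = 1 XOR 1 = 0
s3 = x XOR s2 = 1 XOR 0 = 1
s4 = NOT s3 = NOT 1 = 0
s5 = s4 XOR y = 0 XOR 1 = 1
s6 = s3 XOR s5 = 1 XOR 1 = 0
s7 = NOT u = NOT 1 = 0
So s6 = 0 and s7 = 0.

x=1, y=1, z=0, w=1, u=1, v=0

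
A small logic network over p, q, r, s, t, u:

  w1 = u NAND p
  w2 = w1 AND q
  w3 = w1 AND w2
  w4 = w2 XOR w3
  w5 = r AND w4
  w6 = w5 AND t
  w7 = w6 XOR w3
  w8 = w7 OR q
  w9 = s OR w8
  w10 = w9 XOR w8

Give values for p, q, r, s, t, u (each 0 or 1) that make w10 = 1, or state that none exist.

w10 = w9 XOR w8 must be 1, so w9 and w8 differ.
Check with p=0, q=0, r=1, s=1, t=1, u=1:
w1 = u NAND p = 1 NAND 0 = 1
w2 = w1 AND q = 1 AND 0 = 0
w3 = w1 AND w2 = 1 AND 0 = 0
w4 = w2 XOR w3 = 0 XOR 0 = 0
w5 = r AND w4 = 1 AND 0 = 0
w6 = w5 AND t = 0 AND 1 = 0
w7 = w6 XOR w3 = 0 XOR 0 = 0
w8 = w7 OR q = 0 OR 0 = 0
w9 = s OR w8 = 1 OR 0 = 1
w10 = w9 XOR w8 = 1 XOR 0 = 1
So w10 = 1 as required.

p=0, q=0, r=1, s=1, t=1, u=1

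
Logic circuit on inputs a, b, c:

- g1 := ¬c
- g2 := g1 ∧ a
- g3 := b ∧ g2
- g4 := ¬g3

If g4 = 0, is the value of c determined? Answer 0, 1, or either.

0

g4 = ¬g3 must be 0, so g3 = 1.
Every assignment with g4 = 0 has c = 0; there are 1 such assignment(s).
  a=1, b=1, c=0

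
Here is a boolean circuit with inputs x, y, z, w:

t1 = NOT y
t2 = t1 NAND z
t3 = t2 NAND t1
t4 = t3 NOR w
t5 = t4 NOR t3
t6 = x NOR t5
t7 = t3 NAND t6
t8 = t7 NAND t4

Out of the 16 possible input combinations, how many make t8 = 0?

t8 = t7 NAND t4 must be 0, so both t7 = 1 and t4 = 1.
Enumerating the 16 input combinations, 2 give t8 = 0 and 14 give t8 = 1.

2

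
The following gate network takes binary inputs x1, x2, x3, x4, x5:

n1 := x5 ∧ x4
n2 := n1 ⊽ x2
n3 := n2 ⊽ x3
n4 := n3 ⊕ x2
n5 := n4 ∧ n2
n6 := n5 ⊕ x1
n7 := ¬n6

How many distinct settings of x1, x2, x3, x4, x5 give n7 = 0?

16

n7 = ¬n6 must be 0, so n6 = 1.
n6 = n5 ⊕ x1 must be 1, so n5 and x1 differ.
Enumerating the 32 input combinations, 16 give n7 = 0 and 16 give n7 = 1.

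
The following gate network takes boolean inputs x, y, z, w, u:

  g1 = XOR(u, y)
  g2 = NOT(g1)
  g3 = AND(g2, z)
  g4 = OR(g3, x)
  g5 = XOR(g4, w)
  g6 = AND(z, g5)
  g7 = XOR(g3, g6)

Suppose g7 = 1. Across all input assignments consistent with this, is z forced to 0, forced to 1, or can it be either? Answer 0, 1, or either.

1

g7 = XOR(g3, g6) must be 1, so g3 and g6 differ.
Every assignment with g7 = 1 has z = 1; there are 8 such assignment(s).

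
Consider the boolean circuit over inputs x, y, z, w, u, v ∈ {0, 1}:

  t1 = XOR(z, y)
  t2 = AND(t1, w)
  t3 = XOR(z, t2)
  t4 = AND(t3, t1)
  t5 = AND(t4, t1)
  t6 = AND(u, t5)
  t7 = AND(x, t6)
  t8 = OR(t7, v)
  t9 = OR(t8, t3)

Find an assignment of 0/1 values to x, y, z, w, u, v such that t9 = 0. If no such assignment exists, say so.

t9 = OR(t8, t3) must be 0, so both t8 = 0 and t3 = 0.
t8 = OR(t7, v) must be 0, so both t7 = 0 and v = 0.
Check with x=0, y=0, z=1, w=1, u=1, v=0:
t1 = XOR(z, y) = XOR(1, 0) = 1
t2 = AND(t1, w) = AND(1, 1) = 1
t3 = XOR(z, t2) = XOR(1, 1) = 0
t4 = AND(t3, t1) = AND(0, 1) = 0
t5 = AND(t4, t1) = AND(0, 1) = 0
t6 = AND(u, t5) = AND(1, 0) = 0
t7 = AND(x, t6) = AND(0, 0) = 0
t8 = OR(t7, v) = OR(0, 0) = 0
t9 = OR(t8, t3) = OR(0, 0) = 0
So t9 = 0 as required.

x=0, y=0, z=1, w=1, u=1, v=0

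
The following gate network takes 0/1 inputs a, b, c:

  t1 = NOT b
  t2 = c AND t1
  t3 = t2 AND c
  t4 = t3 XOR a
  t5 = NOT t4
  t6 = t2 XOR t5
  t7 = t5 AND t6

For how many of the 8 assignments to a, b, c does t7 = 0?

5

t7 = t5 AND t6 must be 0, so at least one of t5, t6 is 0.
Satisfying assignments:
  a=0, b=0, c=1
  a=1, b=0, c=0
  a=1, b=0, c=1
  a=1, b=1, c=0
  a=1, b=1, c=1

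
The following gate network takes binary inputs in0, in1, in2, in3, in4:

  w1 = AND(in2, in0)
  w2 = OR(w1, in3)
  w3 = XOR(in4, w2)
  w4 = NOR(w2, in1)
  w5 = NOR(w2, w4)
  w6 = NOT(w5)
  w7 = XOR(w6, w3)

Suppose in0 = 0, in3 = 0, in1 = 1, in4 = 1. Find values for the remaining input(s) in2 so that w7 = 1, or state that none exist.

Check with in0 = 0, in3 = 0, in1 = 1, in4 = 1 and in2=0:
w1 = AND(in2, in0) = AND(0, 0) = 0
w2 = OR(w1, in3) = OR(0, 0) = 0
w3 = XOR(in4, w2) = XOR(1, 0) = 1
w4 = NOR(w2, in1) = NOR(0, 1) = 0
w5 = NOR(w2, w4) = NOR(0, 0) = 1
w6 = NOT(w5) = NOT 1 = 0
w7 = XOR(w6, w3) = XOR(0, 1) = 1
So w7 = 1.

in2=0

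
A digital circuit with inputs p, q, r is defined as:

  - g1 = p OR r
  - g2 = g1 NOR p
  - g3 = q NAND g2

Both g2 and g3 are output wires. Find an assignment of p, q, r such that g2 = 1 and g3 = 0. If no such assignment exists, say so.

p=0, q=1, r=0

Check with p=0, q=1, r=0:
g1 = p OR r = 0 OR 0 = 0
g2 = g1 NOR p = 0 NOR 0 = 1
g3 = q NAND g2 = 1 NAND 1 = 0
So g2 = 1 and g3 = 0.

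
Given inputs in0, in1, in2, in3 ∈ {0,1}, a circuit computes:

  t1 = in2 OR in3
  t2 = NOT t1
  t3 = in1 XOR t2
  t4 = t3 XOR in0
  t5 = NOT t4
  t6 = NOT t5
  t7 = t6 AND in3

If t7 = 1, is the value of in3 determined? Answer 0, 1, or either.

1

t7 = t6 AND in3 must be 1, so both t6 = 1 and in3 = 1.
Every assignment with t7 = 1 has in3 = 1; there are 4 such assignment(s).
  in0=0, in1=1, in2=0, in3=1
  in0=0, in1=1, in2=1, in3=1
  in0=1, in1=0, in2=0, in3=1
  in0=1, in1=0, in2=1, in3=1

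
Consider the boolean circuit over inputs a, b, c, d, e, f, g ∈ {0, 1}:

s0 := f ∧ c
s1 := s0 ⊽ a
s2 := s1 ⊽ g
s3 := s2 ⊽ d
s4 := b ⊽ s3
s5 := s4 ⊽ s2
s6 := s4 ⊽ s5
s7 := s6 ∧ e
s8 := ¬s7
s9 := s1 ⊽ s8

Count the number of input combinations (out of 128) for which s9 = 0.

118

s9 = s1 ⊽ s8 must be 0, so at least one of s1, s8 is 1.
Enumerating the 128 input combinations, 118 give s9 = 0 and 10 give s9 = 1.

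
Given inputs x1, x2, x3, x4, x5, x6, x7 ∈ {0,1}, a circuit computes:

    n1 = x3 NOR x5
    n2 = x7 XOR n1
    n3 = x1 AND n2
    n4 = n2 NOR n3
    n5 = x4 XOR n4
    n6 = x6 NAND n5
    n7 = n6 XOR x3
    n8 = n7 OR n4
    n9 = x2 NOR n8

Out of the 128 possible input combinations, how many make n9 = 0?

n9 = x2 NOR n8 must be 0, so at least one of x2, n8 is 1.
Enumerating the 128 input combinations, 112 give n9 = 0 and 16 give n9 = 1.

112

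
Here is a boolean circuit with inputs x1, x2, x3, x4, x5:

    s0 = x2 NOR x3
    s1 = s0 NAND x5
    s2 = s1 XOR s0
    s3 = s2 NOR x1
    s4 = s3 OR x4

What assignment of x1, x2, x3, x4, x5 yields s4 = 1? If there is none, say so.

x1=1, x2=1, x3=0, x4=1, x5=1

Check with x1=1, x2=1, x3=0, x4=1, x5=1:
s0 = x2 NOR x3 = 1 NOR 0 = 0
s1 = s0 NAND x5 = 0 NAND 1 = 1
s2 = s1 XOR s0 = 1 XOR 0 = 1
s3 = s2 NOR x1 = 1 NOR 1 = 0
s4 = s3 OR x4 = 0 OR 1 = 1
So s4 = 1 as required.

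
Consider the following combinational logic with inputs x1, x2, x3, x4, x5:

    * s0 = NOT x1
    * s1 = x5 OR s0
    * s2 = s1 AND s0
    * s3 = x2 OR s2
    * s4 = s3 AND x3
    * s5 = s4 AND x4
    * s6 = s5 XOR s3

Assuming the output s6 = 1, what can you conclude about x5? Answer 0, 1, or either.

either

Both values of x5 occur among assignments with s6 = 1:
  x5=0: x1=0, x2=0, x3=0, x4=0, x5=0
  x5=1: x1=0, x2=0, x3=0, x4=0, x5=1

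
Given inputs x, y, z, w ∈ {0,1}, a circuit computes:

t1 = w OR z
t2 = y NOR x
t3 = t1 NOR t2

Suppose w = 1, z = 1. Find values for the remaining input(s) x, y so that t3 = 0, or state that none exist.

t3 = t1 NOR t2 must be 0, so at least one of t1, t2 is 1.
Check with w = 1, z = 1 and x=0, y=1:
t1 = w OR z = 1 OR 1 = 1
t2 = y NOR x = 1 NOR 0 = 0
t3 = t1 NOR t2 = 1 NOR 0 = 0
So t3 = 0.

x=0, y=1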